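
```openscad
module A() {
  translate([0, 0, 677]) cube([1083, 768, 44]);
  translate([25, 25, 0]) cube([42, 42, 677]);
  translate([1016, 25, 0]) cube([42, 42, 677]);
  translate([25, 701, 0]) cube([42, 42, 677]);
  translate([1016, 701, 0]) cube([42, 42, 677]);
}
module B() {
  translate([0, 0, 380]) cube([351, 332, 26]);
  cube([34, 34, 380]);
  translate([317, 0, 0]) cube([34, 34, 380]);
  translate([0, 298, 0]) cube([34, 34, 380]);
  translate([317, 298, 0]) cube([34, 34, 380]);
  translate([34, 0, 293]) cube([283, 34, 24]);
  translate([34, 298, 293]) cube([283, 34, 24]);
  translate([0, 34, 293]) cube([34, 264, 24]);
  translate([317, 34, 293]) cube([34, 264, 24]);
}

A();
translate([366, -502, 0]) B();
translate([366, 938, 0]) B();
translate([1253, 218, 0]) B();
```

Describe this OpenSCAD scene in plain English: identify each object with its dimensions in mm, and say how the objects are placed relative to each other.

A is a table with a 1083×768 mm rectangular top, 44 mm thick, top surface at z = 721 mm, supported by four 42×42 mm square legs, each inset 25 mm from the nearest pair of top edges, running from the floor.

B is a simple wooden stool: a rectangular seat 351 mm (x) by 332 mm (y), 26 mm thick, top face at z = 406 mm, on four square legs, each 34×34 mm in cross-section. The legs rest on z = 0, each flush with a corner of the seat. Four stretchers, 34 mm wide and 24 mm tall, connect adjacent legs with their undersides at z = 293 mm, each running between the inner faces of the legs it joins and aligned with the legs' outer faces on the other axis.

Three stools sit around the table at the −y, +y, +x sides.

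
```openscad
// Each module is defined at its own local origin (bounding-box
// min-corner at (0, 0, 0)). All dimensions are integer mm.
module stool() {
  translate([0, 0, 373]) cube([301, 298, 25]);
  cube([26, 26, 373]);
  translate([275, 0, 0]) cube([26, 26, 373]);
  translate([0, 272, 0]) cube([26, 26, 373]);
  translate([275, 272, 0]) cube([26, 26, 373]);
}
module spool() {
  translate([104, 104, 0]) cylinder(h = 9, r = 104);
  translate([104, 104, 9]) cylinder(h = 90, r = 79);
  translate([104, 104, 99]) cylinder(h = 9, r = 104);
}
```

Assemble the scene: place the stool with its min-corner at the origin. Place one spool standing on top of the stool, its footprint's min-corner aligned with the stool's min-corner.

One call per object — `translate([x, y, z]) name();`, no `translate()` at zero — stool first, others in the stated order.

stool();
translate([0, 0, 398]) spool();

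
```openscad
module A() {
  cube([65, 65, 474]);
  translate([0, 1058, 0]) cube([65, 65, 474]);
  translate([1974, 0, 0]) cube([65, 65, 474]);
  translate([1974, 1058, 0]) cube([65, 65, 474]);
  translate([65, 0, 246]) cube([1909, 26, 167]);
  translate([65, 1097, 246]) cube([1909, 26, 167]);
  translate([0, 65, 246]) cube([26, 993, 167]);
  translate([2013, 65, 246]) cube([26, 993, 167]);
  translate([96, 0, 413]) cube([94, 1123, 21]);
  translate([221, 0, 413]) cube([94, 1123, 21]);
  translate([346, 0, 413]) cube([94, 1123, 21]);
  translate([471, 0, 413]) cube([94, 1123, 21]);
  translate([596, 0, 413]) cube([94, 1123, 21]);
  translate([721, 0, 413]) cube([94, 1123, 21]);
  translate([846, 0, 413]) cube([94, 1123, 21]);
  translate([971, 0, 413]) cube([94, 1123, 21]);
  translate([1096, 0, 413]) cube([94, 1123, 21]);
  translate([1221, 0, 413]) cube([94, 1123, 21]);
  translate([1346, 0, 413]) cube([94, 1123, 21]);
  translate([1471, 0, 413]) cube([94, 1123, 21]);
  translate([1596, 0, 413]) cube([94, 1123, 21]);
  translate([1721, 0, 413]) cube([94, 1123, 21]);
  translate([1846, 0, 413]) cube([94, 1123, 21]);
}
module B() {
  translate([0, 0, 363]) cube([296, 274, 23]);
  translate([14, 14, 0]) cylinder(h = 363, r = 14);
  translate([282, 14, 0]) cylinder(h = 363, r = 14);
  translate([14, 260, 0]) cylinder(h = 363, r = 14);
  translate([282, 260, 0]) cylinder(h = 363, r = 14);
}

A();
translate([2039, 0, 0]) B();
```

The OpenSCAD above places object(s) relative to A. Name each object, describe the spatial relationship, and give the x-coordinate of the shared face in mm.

A is a bed frame. B is a stool. The stool is against the bed frame's +x side, with their −y faces flush. The x-coordinate of the shared face is 2039 mm.

The bed frame's +x face and the stool's −x face are both at x = 2039 mm.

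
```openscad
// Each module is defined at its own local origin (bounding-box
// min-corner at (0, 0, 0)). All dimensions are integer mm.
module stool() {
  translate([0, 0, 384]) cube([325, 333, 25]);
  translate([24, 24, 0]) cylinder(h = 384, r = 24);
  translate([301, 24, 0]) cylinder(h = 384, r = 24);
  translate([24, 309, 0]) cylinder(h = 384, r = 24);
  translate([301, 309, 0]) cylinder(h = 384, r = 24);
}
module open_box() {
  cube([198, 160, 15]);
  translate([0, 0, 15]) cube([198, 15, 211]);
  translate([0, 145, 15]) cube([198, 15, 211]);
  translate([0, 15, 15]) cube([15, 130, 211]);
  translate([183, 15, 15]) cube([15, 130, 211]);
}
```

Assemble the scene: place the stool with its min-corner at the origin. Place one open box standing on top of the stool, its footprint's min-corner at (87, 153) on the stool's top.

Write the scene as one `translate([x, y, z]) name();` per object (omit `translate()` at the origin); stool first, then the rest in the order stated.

stool();
translate([87, 153, 409]) open_box();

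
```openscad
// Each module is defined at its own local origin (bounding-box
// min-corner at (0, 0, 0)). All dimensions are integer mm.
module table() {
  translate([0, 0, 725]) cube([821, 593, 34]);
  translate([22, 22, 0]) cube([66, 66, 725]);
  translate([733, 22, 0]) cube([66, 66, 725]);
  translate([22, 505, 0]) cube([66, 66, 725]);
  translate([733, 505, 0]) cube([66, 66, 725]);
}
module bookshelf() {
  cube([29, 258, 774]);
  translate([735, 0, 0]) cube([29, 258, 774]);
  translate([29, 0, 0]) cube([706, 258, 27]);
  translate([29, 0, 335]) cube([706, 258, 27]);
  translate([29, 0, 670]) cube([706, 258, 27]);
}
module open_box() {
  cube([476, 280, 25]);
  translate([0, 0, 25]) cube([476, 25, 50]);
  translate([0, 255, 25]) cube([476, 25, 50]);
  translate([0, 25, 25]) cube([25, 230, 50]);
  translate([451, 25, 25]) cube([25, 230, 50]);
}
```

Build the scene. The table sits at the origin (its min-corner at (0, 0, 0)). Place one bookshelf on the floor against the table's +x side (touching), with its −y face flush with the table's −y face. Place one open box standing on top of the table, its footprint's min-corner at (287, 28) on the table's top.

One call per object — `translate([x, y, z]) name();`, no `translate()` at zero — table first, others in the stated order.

table();
translate([821, 0, 0]) bookshelf();
translate([287, 28, 759]) open_box();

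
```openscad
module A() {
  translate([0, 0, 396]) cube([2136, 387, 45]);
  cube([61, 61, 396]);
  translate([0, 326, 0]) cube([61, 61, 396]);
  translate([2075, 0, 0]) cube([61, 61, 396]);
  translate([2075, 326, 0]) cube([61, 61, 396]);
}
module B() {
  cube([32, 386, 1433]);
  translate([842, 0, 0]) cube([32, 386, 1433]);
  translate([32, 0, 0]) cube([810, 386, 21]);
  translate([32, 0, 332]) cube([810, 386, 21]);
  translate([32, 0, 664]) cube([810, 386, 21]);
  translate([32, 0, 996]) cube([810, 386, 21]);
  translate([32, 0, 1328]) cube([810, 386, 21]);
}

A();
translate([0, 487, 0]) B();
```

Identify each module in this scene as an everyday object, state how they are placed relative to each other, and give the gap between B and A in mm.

A is a bench. B is a bookshelf. The bookshelf is on the floor beside the bench on its +y side. The gap between the bookshelf and the bench is 100 mm.

The bookshelf's nearest face is 100 mm from the bench's +y face.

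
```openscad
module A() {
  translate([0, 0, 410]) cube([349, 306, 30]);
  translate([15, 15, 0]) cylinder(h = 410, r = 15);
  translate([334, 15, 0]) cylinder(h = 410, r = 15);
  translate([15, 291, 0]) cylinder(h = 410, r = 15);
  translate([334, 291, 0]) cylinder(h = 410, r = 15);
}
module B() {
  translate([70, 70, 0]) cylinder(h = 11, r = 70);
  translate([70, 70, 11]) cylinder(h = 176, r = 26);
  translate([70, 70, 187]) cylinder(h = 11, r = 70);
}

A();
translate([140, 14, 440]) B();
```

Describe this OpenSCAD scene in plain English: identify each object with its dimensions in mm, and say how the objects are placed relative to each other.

A is a four-legged stool. The seat is a 349×306×30 mm slab whose top surface is at z = 440 mm; four round legs, each 30 mm in diameter, run from the floor (z = 0) to the underside of the seat, each leg's axis is inset half a diameter from the nearest pair of seat edges (so the leg's bounding box is flush with the corner).

B is a spool: two coaxial disc flanges of radius 70 mm and thickness 11 mm, joined by a core cylinder of radius 26 mm and height 176 mm. The lower flange rests on z = 0 and the three cylinders share a vertical axis.

The spool is on top of the stool.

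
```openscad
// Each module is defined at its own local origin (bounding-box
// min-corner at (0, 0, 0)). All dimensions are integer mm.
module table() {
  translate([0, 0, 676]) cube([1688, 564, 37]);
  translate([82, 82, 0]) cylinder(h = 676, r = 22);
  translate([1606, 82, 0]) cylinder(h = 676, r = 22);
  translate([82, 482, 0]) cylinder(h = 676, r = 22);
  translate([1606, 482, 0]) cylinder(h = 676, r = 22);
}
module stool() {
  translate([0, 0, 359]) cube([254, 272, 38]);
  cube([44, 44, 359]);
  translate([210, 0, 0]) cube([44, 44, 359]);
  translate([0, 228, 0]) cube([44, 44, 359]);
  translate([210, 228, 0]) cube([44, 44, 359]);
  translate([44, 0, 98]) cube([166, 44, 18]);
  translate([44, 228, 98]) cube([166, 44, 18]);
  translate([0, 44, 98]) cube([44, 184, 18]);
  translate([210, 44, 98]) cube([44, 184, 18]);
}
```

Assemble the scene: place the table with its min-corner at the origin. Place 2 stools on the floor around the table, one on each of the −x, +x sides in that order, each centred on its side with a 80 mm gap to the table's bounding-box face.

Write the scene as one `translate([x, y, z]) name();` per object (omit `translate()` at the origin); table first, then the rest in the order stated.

table();
translate([-334, 146, 0]) stool();
translate([1768, 146, 0]) stool();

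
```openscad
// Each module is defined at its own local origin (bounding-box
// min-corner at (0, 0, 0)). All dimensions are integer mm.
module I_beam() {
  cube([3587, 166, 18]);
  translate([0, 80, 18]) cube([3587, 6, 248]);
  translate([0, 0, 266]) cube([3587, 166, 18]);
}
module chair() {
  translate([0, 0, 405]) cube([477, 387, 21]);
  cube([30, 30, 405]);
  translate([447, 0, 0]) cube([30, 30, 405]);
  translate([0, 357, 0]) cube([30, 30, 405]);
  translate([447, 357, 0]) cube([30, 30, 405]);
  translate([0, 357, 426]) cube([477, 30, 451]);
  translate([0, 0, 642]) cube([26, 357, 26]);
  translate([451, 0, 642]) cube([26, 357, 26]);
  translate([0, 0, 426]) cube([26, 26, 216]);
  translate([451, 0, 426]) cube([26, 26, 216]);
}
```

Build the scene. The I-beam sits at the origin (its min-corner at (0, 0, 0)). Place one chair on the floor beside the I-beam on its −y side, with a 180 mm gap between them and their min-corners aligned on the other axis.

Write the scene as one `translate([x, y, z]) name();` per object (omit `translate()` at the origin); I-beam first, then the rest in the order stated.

I_beam();
translate([0, -567, 0]) chair();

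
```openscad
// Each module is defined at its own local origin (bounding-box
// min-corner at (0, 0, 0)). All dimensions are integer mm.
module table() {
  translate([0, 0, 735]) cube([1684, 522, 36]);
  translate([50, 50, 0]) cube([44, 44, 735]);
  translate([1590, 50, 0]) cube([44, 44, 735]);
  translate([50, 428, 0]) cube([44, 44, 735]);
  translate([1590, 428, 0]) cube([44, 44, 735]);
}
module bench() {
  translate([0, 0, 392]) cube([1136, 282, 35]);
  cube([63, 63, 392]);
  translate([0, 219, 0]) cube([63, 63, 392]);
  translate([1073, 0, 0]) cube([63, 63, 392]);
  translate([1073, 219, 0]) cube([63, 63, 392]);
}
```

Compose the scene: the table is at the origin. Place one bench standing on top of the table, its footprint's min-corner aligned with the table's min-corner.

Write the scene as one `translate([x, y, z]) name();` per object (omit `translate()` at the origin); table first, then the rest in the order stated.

table();
translate([0, 0, 771]) bench();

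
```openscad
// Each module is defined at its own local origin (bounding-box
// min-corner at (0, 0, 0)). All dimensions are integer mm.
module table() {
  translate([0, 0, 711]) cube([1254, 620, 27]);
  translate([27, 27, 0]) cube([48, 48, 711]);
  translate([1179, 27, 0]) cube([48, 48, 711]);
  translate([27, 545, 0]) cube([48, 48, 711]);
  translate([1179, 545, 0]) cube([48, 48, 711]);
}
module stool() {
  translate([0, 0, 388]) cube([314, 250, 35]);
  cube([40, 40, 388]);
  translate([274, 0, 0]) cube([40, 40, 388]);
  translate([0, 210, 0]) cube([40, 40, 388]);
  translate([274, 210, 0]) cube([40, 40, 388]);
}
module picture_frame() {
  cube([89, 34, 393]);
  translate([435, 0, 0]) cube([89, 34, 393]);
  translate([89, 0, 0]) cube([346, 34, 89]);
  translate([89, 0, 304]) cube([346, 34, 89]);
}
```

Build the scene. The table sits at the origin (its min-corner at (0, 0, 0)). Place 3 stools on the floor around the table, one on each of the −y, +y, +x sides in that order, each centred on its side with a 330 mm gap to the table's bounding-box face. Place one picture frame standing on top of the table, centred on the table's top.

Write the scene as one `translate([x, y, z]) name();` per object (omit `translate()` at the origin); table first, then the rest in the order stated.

table();
translate([470, -580, 0]) stool();
translate([470, 950, 0]) stool();
translate([1584, 185, 0]) stool();
translate([365, 293, 738]) picture_frame();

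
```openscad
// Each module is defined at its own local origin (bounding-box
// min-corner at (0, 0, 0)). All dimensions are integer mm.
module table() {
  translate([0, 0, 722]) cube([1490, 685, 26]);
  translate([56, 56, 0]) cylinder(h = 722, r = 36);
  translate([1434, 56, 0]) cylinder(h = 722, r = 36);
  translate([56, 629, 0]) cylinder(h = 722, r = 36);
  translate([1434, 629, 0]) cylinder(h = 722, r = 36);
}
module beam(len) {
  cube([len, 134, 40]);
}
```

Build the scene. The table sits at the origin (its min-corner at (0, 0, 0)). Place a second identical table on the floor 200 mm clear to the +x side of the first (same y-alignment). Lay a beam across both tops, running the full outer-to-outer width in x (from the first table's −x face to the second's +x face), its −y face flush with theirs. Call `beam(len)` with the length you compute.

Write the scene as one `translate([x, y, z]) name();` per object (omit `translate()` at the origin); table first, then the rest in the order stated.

table();
translate([1690, 0, 0]) table();
translate([0, 0, 748]) beam(3180);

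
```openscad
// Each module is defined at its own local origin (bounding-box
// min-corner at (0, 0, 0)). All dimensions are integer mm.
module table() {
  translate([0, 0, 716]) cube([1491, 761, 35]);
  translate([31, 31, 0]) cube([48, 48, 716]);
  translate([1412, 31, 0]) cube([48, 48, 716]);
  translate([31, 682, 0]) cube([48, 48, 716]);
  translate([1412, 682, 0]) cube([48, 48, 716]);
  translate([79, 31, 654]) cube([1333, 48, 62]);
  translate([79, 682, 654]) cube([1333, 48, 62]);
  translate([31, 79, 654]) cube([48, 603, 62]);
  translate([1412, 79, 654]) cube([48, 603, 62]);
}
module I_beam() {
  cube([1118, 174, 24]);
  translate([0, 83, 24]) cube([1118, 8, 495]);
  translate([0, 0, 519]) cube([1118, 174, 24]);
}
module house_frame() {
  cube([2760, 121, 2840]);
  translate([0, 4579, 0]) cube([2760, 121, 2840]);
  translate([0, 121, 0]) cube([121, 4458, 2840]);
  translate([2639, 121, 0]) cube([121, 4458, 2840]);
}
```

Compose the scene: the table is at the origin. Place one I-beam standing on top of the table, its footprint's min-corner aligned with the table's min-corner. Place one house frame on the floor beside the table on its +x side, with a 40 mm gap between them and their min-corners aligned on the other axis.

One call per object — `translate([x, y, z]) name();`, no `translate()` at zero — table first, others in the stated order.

table();
translate([0, 0, 751]) I_beam();
translate([1531, 0, 0]) house_frame();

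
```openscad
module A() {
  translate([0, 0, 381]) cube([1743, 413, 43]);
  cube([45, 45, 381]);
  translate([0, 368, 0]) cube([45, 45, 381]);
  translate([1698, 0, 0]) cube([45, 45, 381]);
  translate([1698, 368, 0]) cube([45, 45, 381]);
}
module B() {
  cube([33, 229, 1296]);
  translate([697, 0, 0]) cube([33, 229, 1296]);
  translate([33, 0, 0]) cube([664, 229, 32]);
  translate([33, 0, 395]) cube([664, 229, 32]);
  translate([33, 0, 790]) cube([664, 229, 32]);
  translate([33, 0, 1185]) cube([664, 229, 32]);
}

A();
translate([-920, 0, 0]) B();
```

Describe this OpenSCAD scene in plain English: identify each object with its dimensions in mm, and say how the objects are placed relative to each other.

A is a bench: a 1743×413 mm seat slab, 43 mm thick, top at z = 424 mm, on four 45×45 mm square legs flush with the seat corners and standing on z = 0.

B is a bookshelf 730 mm wide overall, 229 mm deep and 1296 mm tall. The two sides are 33 mm thick vertical panels. 4 horizontal shelves of 32 mm thickness span between the inner faces of the sides; the lowest shelf sits on the floor and shelves are stacked with a clear vertical gap of 363 mm between each pair.

The bookshelf is on the floor beside the bench on its −x side.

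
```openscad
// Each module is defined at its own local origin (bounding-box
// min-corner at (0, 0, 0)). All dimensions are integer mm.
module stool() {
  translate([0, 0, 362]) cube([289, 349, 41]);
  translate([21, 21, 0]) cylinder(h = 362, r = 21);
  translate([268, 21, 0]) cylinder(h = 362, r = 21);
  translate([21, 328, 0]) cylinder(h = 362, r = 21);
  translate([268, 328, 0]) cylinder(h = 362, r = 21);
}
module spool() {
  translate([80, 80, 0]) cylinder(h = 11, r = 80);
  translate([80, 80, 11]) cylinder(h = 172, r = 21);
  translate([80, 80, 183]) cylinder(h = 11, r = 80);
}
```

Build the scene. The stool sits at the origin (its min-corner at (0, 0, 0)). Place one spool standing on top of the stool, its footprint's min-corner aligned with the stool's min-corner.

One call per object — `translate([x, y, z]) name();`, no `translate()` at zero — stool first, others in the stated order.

stool();
translate([0, 0, 403]) spool();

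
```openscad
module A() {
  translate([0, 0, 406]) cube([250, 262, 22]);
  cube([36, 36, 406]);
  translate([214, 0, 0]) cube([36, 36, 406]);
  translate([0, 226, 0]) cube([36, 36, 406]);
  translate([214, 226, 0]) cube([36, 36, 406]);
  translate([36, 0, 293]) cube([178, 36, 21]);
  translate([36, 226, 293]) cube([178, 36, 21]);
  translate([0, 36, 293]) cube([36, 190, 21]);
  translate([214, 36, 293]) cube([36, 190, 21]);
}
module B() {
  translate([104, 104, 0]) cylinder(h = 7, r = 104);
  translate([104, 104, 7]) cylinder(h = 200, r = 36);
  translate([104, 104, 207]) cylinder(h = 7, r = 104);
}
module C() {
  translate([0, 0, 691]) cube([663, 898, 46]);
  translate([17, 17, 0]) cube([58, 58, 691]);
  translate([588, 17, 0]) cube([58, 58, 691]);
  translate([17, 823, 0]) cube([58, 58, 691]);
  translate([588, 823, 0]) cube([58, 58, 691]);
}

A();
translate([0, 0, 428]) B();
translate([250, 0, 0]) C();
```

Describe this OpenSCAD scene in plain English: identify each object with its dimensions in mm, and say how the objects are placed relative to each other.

A is a four-legged stool. The seat is a 250×262×22 mm slab whose top surface is at z = 428 mm; four square legs, each 36×36 mm in cross-section, run from the floor (z = 0) to the underside of the seat, each flush with a corner of the seat. Four stretchers, 36 mm wide and 21 mm tall, connect adjacent legs with their undersides at z = 293 mm, each running between the inner faces of the legs it joins and aligned with the legs' outer faces on the other axis.

B is a spool: two coaxial disc flanges of radius 104 mm and thickness 7 mm, joined by a core cylinder of radius 36 mm and height 200 mm. The lower flange rests on z = 0 and the three cylinders share a vertical axis.

C is a table: top 663 mm (x) × 898 mm (y), 46 mm thick, upper face at z = 737 mm, on four 58×58 mm square legs, each inset 17 mm from the nearest pair of top edges, running from z = 0 to the bottom of the top.

The spool is on top of the stool. The table is against the stool's +x side, with their −y faces flush.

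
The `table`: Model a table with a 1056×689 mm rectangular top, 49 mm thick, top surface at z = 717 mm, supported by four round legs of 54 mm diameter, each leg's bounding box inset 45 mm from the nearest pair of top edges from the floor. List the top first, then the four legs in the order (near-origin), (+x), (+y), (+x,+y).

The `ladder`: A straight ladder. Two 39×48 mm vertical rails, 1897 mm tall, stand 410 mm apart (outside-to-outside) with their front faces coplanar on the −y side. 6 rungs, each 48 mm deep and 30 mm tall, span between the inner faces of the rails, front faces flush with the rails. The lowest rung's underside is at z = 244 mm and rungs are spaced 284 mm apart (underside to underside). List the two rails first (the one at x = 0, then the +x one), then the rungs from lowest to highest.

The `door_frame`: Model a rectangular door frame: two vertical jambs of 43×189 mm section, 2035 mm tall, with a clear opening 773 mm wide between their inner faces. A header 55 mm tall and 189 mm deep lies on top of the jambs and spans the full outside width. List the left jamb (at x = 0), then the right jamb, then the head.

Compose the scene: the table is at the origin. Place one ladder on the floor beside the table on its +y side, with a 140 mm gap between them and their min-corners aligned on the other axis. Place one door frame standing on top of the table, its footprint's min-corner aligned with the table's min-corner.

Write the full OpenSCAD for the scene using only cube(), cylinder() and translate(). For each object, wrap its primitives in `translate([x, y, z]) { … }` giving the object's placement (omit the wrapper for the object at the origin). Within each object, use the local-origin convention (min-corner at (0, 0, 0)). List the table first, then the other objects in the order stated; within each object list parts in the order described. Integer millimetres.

translate([0, 0, 668]) cube([1056, 689, 49]);
translate([72, 72, 0]) cylinder(h = 668, r = 27);
translate([984, 72, 0]) cylinder(h = 668, r = 27);
translate([72, 617, 0]) cylinder(h = 668, r = 27);
translate([984, 617, 0]) cylinder(h = 668, r = 27);
translate([0, 829, 0]) {
  cube([39, 48, 1897]);
  translate([371, 0, 0]) cube([39, 48, 1897]);
  translate([39, 0, 244]) cube([332, 48, 30]);
  translate([39, 0, 528]) cube([332, 48, 30]);
  translate([39, 0, 812]) cube([332, 48, 30]);
  translate([39, 0, 1096]) cube([332, 48, 30]);
  translate([39, 0, 1380]) cube([332, 48, 30]);
  translate([39, 0, 1664]) cube([332, 48, 30]);
}
translate([0, 0, 717]) {
  cube([43, 189, 2035]);
  translate([816, 0, 0]) cube([43, 189, 2035]);
  translate([0, 0, 2035]) cube([859, 189, 55]);
}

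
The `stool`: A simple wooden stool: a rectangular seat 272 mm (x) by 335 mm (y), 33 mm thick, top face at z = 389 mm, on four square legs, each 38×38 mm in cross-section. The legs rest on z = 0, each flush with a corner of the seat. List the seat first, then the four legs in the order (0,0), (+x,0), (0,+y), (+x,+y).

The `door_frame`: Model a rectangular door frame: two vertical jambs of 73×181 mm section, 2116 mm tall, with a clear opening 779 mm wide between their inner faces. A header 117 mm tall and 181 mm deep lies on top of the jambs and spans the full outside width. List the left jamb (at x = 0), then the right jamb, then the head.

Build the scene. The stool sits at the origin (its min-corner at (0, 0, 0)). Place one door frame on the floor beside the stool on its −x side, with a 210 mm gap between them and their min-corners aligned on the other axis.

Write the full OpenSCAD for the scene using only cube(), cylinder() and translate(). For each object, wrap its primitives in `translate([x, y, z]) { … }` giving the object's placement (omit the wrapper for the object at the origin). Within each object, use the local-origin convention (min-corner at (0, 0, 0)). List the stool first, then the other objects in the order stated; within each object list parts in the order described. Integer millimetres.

translate([0, 0, 356]) cube([272, 335, 33]);
cube([38, 38, 356]);
translate([234, 0, 0]) cube([38, 38, 356]);
translate([0, 297, 0]) cube([38, 38, 356]);
translate([234, 297, 0]) cube([38, 38, 356]);
translate([-1135, 0, 0]) {
  cube([73, 181, 2116]);
  translate([852, 0, 0]) cube([73, 181, 2116]);
  translate([0, 0, 2116]) cube([925, 181, 117]);
}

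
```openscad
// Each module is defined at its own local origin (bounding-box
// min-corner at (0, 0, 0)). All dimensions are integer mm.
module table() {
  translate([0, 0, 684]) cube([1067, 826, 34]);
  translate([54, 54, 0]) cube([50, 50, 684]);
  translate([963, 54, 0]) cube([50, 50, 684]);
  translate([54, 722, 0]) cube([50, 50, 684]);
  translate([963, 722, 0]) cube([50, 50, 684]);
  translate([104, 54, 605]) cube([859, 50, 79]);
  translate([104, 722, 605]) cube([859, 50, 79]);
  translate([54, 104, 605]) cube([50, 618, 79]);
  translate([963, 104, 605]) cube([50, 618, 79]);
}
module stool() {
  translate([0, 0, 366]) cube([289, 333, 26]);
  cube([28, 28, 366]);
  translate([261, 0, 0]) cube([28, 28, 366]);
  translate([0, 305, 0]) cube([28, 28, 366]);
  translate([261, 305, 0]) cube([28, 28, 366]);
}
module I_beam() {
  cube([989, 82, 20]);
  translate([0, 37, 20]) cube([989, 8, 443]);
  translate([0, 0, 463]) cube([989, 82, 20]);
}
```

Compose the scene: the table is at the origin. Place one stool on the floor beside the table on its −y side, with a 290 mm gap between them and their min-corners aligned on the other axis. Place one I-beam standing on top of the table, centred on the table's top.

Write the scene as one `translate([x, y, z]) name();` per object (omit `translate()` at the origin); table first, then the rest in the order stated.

table();
translate([0, -623, 0]) stool();
translate([39, 372, 718]) I_beam();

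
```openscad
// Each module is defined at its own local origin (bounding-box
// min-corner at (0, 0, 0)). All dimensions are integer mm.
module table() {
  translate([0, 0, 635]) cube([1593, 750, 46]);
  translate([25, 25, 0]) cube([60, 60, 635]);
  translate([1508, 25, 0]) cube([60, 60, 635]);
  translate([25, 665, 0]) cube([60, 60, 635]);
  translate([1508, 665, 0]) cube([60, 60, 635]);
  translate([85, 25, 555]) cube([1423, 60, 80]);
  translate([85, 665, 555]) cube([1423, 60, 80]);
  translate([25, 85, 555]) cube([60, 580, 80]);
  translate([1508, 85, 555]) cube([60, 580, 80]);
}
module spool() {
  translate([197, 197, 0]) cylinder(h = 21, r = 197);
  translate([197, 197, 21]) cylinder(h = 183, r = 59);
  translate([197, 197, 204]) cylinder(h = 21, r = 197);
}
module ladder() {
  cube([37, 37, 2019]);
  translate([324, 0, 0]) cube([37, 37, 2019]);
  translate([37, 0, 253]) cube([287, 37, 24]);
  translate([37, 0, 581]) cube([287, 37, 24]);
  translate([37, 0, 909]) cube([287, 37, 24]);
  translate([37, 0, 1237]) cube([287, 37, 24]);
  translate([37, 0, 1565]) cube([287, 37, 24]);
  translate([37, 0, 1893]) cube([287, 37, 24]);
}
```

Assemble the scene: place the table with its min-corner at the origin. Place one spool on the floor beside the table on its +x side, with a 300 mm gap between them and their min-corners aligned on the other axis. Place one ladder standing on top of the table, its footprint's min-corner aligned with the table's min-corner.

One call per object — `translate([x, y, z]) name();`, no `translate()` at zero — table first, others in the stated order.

table();
translate([1893, 0, 0]) spool();
translate([0, 0, 681]) ladder();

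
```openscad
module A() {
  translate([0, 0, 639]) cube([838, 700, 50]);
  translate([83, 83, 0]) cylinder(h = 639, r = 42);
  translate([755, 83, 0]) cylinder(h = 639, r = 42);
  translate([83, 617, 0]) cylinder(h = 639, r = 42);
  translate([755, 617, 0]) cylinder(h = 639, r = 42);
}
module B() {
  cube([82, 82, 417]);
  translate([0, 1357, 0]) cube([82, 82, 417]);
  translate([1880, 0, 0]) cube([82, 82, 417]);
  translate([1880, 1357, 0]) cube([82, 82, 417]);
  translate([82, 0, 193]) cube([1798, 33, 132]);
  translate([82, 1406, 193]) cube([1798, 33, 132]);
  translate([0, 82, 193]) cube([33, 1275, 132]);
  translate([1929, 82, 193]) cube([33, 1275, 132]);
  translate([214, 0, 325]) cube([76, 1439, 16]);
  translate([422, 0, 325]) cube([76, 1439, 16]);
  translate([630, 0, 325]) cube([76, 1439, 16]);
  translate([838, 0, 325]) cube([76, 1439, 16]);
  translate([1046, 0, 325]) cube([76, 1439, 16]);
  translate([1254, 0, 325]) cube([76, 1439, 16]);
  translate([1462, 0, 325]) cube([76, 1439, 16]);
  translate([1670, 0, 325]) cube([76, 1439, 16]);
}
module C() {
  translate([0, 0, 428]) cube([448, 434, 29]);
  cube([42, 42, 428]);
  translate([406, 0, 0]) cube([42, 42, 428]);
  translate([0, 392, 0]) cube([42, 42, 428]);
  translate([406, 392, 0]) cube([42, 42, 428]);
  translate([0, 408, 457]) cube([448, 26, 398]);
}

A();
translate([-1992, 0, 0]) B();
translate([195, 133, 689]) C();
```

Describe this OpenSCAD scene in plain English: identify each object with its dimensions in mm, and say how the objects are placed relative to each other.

A is a rectangular dining table. The top is 838×700×50 mm with its upper surface at z = 689 mm. It stands on four round legs of 84 mm diameter, each leg's bounding box inset 41 mm from the nearest pair of top edges, running from the floor to the underside of the top.

B is a bed frame 1962 mm long (x) by 1439 mm wide (y). Four 82×82 mm corner posts, 417 mm tall, at the corners of the footprint. Four rails of 33 mm thickness and 132 mm height run between adjacent posts with their undersides at z = 193 mm, their outer faces flush with the outside of the frame (the two x-running rails run between the posts' inner faces; the two y-running rails run between the posts' inner faces). 8 slats, each 76 mm wide (x) and 16 mm thick, lie across the top of the two x-running rails, running the full 1439 mm width of the frame in y; the slats are evenly spaced along x between the inner faces of the end posts with equal gaps (rounded down to the nearest mm) at the −x end and between each pair — any rounding remainder accumulates at the +x end.

C is a chair. The seat is a 448×434×29 mm slab with its top at z = 457 mm, on four 42×42 mm corner legs (flush with the seat edges, standing on z = 0). A flat backrest 26 mm thick, 398 mm tall, spans the full seat width and rises from the seat top along its +y edge, rear face flush with the rear of the seat.

The bed frame is on the floor beside the table on its −x side. The chair is on top of the table, centred.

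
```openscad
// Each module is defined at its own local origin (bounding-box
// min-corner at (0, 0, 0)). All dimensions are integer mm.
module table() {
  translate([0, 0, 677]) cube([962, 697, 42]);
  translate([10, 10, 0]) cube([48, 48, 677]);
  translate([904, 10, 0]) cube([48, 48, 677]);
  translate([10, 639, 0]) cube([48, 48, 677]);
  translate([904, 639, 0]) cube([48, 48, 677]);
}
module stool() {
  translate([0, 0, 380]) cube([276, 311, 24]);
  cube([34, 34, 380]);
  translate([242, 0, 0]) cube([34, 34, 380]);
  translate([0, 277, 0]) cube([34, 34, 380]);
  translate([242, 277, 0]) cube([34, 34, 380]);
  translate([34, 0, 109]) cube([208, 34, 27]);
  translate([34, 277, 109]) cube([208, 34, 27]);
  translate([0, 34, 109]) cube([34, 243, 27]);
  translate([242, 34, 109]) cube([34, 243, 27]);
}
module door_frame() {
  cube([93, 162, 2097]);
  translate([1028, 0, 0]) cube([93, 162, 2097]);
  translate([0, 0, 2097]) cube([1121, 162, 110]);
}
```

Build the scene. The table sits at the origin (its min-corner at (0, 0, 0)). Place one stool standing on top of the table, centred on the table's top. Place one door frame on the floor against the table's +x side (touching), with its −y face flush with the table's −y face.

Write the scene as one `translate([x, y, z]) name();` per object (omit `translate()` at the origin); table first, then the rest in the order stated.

table();
translate([343, 193, 719]) stool();
translate([962, 0, 0]) door_frame();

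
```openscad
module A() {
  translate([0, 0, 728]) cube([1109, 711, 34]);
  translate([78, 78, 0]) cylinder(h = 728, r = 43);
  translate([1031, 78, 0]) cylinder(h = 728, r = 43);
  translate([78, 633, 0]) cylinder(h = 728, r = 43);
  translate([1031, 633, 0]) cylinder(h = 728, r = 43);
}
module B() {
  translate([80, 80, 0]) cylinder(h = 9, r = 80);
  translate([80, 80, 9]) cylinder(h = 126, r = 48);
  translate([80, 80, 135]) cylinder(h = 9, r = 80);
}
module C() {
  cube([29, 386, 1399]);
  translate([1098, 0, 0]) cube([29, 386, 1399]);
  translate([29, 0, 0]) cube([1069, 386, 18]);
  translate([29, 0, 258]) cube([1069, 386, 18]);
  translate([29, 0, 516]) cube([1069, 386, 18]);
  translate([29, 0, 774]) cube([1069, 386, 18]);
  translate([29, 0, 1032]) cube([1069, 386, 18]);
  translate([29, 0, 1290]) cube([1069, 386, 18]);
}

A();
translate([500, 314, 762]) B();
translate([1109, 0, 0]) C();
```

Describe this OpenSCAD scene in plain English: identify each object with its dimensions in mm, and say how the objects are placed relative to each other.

A is a rectangular dining table. The top is 1109×711×34 mm with its upper surface at z = 762 mm. It stands on four round legs of 86 mm diameter, each leg's bounding box inset 35 mm from the nearest pair of top edges, running from the floor to the underside of the top.

B is a spool: two coaxial disc flanges of radius 80 mm and thickness 9 mm, joined by a core cylinder of radius 48 mm and height 126 mm. The lower flange rests on z = 0 and the three cylinders share a vertical axis.

C is a bookshelf 1127 mm wide overall, 386 mm deep and 1399 mm tall. The two sides are 29 mm thick vertical panels. 6 horizontal shelves of 18 mm thickness span between the inner faces of the sides; the lowest shelf sits on the floor and shelves are stacked with a clear vertical gap of 240 mm between each pair.

The spool is on top of the table. The bookshelf is against the table's +x side, with their −y faces flush.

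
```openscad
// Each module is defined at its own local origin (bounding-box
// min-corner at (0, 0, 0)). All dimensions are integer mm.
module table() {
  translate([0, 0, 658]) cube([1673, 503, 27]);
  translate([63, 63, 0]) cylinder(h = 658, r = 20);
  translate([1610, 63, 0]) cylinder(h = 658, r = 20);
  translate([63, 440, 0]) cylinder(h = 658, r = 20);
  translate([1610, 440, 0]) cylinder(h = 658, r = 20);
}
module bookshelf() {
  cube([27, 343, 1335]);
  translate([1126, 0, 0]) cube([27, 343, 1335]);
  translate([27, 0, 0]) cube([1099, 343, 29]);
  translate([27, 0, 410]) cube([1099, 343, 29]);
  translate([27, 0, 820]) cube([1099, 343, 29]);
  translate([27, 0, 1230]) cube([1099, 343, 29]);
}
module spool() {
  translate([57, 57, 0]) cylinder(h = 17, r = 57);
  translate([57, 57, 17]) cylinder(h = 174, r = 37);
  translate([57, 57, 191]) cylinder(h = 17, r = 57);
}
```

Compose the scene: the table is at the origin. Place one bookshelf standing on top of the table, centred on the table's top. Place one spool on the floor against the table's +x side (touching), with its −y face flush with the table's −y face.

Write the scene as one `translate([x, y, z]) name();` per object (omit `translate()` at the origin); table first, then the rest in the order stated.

table();
translate([260, 80, 685]) bookshelf();
translate([1673, 0, 0]) spool();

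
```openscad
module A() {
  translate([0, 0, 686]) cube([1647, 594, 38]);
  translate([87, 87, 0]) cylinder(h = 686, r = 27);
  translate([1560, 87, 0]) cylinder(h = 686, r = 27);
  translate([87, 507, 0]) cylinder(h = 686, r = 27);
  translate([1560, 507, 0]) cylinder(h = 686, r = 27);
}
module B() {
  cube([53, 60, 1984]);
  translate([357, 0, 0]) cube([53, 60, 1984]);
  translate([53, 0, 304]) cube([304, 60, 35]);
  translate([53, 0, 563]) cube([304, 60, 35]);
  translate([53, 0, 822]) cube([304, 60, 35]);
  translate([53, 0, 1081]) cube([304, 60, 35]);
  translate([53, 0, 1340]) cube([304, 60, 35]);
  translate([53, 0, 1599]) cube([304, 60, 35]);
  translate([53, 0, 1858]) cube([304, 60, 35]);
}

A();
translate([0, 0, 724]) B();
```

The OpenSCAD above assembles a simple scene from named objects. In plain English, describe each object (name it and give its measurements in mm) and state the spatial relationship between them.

A is a table: top 1647 mm (x) × 594 mm (y), 38 mm thick, upper face at z = 724 mm, on four round legs of 54 mm diameter, each leg's bounding box inset 60 mm from the nearest pair of top edges, running from z = 0 to the bottom of the top.

B is a wooden ladder with two side rails of 53×60 mm section and 1984 mm height, set 410 mm apart overall. Between them run 7 rectangular rungs (60 mm deep, 35 mm thick), front faces flush with the rails' −y face. The bottom of the first rung is 304 mm above the floor and each subsequent rung is 259 mm higher than the one below.

The ladder is on top of the table.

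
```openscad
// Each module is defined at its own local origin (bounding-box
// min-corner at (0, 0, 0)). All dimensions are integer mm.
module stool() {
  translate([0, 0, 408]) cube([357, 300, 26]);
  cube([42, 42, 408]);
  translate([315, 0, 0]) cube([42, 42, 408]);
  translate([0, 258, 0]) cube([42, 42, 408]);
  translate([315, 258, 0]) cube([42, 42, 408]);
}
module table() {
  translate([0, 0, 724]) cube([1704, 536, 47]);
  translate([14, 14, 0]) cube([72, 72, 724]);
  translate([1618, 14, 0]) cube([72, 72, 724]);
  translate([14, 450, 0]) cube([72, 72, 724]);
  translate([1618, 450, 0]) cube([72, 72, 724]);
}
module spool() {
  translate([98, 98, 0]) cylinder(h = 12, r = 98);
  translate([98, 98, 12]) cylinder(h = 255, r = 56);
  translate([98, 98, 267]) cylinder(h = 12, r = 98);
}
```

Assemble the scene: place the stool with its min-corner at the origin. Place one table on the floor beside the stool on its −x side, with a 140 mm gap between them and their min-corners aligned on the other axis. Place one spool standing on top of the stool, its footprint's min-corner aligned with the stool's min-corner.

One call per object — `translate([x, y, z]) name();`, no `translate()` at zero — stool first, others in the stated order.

stool();
translate([-1844, 0, 0]) table();
translate([0, 0, 434]) spool();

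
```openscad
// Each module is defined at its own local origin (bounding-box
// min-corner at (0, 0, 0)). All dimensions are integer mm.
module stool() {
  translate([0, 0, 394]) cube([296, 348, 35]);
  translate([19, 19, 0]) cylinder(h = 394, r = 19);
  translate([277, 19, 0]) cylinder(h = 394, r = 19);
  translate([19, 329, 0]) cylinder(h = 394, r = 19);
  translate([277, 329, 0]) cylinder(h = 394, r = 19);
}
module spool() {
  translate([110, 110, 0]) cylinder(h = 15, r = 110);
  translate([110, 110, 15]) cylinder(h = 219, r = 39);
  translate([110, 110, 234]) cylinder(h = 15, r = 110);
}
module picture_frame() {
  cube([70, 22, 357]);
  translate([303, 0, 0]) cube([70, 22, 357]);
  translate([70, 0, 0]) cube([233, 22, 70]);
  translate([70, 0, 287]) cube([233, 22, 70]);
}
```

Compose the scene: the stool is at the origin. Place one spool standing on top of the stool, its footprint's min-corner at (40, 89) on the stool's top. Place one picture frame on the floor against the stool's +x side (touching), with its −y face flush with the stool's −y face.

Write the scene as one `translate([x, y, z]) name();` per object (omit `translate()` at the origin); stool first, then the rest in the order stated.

stool();
translate([40, 89, 429]) spool();
translate([296, 0, 0]) picture_frame();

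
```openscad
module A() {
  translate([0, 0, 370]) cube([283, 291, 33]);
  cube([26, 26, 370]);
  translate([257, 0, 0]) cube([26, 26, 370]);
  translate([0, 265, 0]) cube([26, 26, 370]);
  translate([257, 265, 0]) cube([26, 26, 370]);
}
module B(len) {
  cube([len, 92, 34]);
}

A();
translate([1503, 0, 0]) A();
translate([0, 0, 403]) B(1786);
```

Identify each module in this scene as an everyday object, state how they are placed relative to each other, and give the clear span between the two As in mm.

A is a stool. B is a beam. A beam spans the tops of two stools. The clear span between the two stools is 1220 mm.

Second stool starts at x = 1503; first ends at x = 283; clear span = 1503 − 283 = 1220 mm.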